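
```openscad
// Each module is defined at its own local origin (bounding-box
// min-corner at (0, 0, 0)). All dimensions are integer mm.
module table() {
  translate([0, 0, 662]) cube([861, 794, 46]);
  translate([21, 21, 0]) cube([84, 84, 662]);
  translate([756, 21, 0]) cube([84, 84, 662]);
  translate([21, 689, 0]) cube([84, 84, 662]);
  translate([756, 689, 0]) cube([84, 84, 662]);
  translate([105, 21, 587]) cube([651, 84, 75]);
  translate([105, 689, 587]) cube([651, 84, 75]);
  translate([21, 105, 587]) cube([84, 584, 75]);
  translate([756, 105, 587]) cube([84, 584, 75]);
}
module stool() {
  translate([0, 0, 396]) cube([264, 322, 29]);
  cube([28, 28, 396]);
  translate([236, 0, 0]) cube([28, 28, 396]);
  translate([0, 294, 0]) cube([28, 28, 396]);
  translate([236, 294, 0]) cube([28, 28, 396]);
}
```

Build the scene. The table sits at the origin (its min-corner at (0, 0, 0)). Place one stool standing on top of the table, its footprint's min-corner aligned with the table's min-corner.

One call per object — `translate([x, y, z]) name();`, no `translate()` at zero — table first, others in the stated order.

table();
translate([0, 0, 708]) stool();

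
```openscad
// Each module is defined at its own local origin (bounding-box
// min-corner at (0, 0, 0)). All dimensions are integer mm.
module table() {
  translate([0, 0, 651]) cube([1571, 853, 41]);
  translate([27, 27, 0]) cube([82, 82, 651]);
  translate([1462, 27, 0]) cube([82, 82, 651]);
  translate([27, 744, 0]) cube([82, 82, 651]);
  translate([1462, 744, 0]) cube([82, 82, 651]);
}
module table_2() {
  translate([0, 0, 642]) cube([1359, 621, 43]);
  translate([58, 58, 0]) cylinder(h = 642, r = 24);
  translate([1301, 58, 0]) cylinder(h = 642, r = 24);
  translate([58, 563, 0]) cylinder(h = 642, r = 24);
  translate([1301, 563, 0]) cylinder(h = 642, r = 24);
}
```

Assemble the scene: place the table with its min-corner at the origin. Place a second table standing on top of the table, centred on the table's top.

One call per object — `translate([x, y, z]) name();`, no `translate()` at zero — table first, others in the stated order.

table();
translate([106, 116, 692]) table_2();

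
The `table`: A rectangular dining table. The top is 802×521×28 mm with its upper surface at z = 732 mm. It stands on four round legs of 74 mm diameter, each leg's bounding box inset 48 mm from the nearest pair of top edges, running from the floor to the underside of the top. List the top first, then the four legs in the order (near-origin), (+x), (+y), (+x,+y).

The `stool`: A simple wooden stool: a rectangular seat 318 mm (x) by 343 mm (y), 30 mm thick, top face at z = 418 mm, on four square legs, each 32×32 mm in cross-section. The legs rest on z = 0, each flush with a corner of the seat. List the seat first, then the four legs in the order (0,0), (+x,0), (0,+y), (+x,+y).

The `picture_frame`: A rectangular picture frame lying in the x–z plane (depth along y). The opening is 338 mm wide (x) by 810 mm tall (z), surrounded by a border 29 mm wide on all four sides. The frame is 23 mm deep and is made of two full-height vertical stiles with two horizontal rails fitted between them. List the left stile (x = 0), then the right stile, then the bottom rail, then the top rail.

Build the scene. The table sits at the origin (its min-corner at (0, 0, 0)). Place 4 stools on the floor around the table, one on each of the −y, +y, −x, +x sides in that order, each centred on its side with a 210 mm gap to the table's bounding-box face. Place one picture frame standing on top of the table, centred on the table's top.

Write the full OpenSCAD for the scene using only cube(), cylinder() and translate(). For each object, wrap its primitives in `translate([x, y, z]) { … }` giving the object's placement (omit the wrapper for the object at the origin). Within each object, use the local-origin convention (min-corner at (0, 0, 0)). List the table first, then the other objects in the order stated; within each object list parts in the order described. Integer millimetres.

translate([0, 0, 704]) cube([802, 521, 28]);
translate([85, 85, 0]) cylinder(h = 704, r = 37);
translate([717, 85, 0]) cylinder(h = 704, r = 37);
translate([85, 436, 0]) cylinder(h = 704, r = 37);
translate([717, 436, 0]) cylinder(h = 704, r = 37);
translate([242, -553, 0]) {
  translate([0, 0, 388]) cube([318, 343, 30]);
  cube([32, 32, 388]);
  translate([286, 0, 0]) cube([32, 32, 388]);
  translate([0, 311, 0]) cube([32, 32, 388]);
  translate([286, 311, 0]) cube([32, 32, 388]);
}
translate([242, 731, 0]) {
  translate([0, 0, 388]) cube([318, 343, 30]);
  cube([32, 32, 388]);
  translate([286, 0, 0]) cube([32, 32, 388]);
  translate([0, 311, 0]) cube([32, 32, 388]);
  translate([286, 311, 0]) cube([32, 32, 388]);
}
translate([-528, 89, 0]) {
  translate([0, 0, 388]) cube([318, 343, 30]);
  cube([32, 32, 388]);
  translate([286, 0, 0]) cube([32, 32, 388]);
  translate([0, 311, 0]) cube([32, 32, 388]);
  translate([286, 311, 0]) cube([32, 32, 388]);
}
translate([1012, 89, 0]) {
  translate([0, 0, 388]) cube([318, 343, 30]);
  cube([32, 32, 388]);
  translate([286, 0, 0]) cube([32, 32, 388]);
  translate([0, 311, 0]) cube([32, 32, 388]);
  translate([286, 311, 0]) cube([32, 32, 388]);
}
translate([203, 249, 732]) {
  cube([29, 23, 868]);
  translate([367, 0, 0]) cube([29, 23, 868]);
  translate([29, 0, 0]) cube([338, 23, 29]);
  translate([29, 0, 839]) cube([338, 23, 29]);
}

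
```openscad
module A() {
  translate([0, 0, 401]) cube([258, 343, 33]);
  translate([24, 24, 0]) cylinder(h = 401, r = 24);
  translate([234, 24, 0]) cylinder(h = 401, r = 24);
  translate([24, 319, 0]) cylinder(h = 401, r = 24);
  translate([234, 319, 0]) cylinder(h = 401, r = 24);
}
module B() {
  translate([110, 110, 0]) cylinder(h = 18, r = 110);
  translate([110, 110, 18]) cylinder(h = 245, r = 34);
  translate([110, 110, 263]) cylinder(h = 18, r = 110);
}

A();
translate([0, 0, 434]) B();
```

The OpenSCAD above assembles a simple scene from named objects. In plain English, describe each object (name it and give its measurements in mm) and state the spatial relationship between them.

A is a simple wooden stool: a rectangular seat 258 mm (x) by 343 mm (y), 33 mm thick, top face at z = 434 mm, on four round legs, each 48 mm in diameter. The legs rest on z = 0, each leg's axis is inset half a diameter from the nearest pair of seat edges (so the leg's bounding box is flush with the corner).

B is a spool: two coaxial disc flanges of radius 110 mm and thickness 18 mm, joined by a core cylinder of radius 34 mm and height 245 mm. The lower flange rests on z = 0 and the three cylinders share a vertical axis.

The spool is on top of the stool.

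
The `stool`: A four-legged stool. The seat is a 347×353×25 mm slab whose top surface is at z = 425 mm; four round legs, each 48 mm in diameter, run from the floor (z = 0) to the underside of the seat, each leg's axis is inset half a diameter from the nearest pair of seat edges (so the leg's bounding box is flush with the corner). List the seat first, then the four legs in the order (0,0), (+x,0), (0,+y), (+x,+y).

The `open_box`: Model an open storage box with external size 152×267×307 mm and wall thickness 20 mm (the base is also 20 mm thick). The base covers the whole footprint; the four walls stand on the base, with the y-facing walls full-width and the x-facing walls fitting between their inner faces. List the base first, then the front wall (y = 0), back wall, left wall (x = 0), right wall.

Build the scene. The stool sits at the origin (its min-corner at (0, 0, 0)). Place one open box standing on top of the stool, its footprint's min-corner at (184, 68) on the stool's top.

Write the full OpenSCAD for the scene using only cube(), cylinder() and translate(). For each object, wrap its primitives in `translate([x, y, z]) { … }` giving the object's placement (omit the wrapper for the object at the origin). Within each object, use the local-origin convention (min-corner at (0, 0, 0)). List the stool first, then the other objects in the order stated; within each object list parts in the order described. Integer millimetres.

translate([0, 0, 400]) cube([347, 353, 25]);
translate([24, 24, 0]) cylinder(h = 400, r = 24);
translate([323, 24, 0]) cylinder(h = 400, r = 24);
translate([24, 329, 0]) cylinder(h = 400, r = 24);
translate([323, 329, 0]) cylinder(h = 400, r = 24);
translate([184, 68, 425]) {
  cube([152, 267, 20]);
  translate([0, 0, 20]) cube([152, 20, 287]);
  translate([0, 247, 20]) cube([152, 20, 287]);
  translate([0, 20, 20]) cube([20, 227, 287]);
  translate([132, 20, 20]) cube([20, 227, 287]);
}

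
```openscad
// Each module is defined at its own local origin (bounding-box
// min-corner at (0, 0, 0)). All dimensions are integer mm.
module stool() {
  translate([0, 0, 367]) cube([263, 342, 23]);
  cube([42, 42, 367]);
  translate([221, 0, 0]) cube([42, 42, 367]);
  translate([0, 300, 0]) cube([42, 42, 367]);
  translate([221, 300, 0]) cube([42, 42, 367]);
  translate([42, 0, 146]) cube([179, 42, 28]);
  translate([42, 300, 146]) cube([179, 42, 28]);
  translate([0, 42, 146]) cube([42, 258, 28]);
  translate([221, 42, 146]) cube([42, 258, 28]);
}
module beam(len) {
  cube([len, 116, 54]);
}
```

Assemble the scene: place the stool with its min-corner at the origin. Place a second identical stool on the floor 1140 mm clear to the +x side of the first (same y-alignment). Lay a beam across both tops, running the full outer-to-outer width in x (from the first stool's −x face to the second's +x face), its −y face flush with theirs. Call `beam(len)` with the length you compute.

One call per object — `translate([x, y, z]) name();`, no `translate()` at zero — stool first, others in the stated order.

stool();
translate([1403, 0, 0]) stool();
translate([0, 0, 390]) beam(1666);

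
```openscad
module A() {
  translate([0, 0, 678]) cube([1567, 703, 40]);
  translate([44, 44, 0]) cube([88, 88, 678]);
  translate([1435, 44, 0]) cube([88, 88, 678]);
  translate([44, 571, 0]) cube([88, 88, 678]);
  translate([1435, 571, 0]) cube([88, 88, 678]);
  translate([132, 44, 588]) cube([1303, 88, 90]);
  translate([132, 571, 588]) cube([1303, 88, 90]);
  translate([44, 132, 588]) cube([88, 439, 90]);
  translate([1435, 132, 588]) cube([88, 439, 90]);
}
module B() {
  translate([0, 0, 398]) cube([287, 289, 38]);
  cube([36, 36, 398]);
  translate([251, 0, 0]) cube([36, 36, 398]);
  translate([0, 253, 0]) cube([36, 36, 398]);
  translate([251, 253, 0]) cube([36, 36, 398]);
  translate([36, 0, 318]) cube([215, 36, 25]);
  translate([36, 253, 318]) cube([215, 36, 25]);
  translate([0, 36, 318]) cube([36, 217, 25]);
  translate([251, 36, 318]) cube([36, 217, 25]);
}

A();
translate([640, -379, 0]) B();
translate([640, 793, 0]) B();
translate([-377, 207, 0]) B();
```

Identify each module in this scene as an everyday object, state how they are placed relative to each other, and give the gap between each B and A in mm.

A is a table. B is a stool. Three stools sit around the table at the −y, +y, −x sides. The gap between each stool and the table is 90 mm.

Each stool's nearest face is 90 mm from the table's bounding box.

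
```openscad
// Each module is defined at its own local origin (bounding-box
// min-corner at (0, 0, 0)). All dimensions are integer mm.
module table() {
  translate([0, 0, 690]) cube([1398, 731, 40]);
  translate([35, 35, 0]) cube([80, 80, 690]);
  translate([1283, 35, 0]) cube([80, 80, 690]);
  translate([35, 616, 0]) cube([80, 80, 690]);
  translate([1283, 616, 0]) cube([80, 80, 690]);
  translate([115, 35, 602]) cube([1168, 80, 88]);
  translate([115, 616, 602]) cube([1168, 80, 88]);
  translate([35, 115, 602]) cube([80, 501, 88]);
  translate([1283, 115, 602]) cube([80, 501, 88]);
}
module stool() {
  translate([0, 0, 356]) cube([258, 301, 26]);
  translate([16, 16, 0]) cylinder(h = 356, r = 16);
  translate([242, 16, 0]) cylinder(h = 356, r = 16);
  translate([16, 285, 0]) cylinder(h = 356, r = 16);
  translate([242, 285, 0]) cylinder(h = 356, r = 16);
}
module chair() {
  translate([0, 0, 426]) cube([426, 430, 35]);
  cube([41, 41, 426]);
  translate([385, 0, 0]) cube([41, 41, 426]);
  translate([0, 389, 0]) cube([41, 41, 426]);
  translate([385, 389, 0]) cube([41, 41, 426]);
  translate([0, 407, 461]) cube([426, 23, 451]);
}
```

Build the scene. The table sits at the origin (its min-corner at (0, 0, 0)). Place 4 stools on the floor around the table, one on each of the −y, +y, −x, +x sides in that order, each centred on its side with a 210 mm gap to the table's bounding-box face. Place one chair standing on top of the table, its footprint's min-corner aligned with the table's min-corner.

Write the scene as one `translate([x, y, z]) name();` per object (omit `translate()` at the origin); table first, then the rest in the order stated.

table();
translate([570, -511, 0]) stool();
translate([570, 941, 0]) stool();
translate([-468, 215, 0]) stool();
translate([1608, 215, 0]) stool();
translate([0, 0, 730]) chair();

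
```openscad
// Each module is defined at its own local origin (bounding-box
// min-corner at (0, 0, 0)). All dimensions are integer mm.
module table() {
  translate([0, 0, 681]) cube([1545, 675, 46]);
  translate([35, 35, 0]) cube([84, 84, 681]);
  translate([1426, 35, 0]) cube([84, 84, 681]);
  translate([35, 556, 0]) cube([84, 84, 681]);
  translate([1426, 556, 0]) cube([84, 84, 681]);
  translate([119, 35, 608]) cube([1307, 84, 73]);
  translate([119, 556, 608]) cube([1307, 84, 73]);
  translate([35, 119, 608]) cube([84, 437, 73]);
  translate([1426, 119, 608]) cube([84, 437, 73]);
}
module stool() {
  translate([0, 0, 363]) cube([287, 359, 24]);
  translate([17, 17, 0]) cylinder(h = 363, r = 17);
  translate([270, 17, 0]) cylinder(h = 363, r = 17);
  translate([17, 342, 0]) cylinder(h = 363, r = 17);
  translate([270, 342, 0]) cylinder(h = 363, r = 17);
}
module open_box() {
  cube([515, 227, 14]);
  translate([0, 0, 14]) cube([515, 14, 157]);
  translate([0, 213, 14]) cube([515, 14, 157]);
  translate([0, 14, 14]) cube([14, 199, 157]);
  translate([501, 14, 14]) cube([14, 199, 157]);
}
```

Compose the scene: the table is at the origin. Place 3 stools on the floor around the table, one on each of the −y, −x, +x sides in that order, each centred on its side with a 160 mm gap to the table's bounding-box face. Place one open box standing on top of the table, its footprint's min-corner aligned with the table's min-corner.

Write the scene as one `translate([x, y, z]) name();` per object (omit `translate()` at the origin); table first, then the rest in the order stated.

table();
translate([629, -519, 0]) stool();
translate([-447, 158, 0]) stool();
translate([1705, 158, 0]) stool();
translate([0, 0, 727]) open_box();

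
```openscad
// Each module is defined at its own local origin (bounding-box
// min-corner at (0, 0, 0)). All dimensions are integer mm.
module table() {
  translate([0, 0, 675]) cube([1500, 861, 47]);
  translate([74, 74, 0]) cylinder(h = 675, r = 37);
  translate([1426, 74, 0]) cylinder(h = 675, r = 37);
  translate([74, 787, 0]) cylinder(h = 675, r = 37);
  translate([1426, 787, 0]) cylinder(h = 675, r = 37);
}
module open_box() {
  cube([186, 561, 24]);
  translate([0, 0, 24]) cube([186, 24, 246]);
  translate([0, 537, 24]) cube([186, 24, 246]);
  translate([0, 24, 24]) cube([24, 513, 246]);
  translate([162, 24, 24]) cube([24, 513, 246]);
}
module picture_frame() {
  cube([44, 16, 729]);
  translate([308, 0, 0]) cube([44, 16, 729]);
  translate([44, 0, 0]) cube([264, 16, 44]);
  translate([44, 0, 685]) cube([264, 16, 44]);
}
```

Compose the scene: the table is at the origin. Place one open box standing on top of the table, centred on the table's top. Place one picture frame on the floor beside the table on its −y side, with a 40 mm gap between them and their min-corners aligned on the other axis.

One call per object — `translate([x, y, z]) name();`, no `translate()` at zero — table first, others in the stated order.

table();
translate([657, 150, 722]) open_box();
translate([0, -56, 0]) picture_frame();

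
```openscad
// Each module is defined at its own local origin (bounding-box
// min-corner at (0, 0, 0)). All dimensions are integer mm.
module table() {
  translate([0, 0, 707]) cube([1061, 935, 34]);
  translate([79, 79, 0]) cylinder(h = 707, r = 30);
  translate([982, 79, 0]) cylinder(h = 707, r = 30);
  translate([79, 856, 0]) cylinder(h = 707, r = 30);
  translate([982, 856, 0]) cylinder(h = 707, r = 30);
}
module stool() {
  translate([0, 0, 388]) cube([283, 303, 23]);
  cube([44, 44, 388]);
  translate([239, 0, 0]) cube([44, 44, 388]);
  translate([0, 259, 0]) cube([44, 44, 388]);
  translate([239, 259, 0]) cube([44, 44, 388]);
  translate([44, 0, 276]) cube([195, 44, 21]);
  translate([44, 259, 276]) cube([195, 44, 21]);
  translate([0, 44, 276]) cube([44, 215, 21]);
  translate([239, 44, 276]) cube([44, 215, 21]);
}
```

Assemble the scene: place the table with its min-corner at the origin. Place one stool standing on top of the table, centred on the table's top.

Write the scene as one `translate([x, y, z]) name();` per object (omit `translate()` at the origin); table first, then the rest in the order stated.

table();
translate([389, 316, 741]) stool();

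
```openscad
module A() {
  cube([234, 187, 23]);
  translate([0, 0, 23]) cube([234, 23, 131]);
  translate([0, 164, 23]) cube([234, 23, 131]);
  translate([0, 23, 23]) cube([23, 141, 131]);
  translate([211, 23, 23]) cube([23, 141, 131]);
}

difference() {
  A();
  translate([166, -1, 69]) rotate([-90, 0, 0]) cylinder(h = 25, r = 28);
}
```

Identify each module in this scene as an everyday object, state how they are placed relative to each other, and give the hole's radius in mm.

A is an open box. The open box has a circular hole through its front wall. The hole's radius is 28 mm.

The subtracted cylinder has r = 28 mm.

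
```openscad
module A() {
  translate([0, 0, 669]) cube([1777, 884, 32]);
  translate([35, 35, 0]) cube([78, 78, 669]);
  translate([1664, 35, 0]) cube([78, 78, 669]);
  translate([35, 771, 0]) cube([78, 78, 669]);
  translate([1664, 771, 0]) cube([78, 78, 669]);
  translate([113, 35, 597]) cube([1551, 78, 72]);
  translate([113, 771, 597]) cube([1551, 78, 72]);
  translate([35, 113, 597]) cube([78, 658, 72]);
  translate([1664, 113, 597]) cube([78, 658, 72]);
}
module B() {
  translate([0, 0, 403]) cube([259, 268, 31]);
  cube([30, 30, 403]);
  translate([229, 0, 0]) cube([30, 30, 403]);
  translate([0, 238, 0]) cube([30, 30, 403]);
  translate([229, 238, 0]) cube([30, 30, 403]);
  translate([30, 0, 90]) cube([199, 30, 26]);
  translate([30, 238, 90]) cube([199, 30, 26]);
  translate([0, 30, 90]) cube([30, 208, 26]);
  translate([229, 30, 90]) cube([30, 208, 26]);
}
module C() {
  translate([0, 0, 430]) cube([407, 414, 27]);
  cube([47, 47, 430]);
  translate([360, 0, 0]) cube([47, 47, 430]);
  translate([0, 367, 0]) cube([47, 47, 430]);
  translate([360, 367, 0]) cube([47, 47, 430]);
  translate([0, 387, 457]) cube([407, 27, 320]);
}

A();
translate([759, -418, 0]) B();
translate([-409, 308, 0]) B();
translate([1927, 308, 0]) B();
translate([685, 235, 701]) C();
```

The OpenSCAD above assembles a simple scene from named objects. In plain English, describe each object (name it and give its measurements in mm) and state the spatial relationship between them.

A is a table: top 1777 mm (x) × 884 mm (y), 32 mm thick, upper face at z = 701 mm, on four 78×78 mm square legs, each inset 35 mm from the nearest pair of top edges, running from z = 0 to the bottom of the top. Four apron rails, 78 mm thick and 72 mm tall, run between adjacent legs with their top edges flush with the underside of the top and their outer faces flush with the legs' outer faces.

B is a four-legged stool. The seat is 259×268 mm, 31 mm thick, top at z = 434 mm. It stands on four square legs, each 30×30 mm in cross-section, from z = 0 to the seat underside, each flush with a corner of the seat. Four stretchers, 30 mm wide and 26 mm tall, connect adjacent legs with their undersides at z = 90 mm, each running between the inner faces of the legs it joins and aligned with the legs' outer faces on the other axis.

C is a chair: 407×414 mm seat, 27 mm thick, top at z = 457 mm, on four 47 mm square corner legs flush with the seat edges. A 27 mm thick backrest slab spans the full seat width, extending 320 mm above the seat top, its back face flush with the seat's +y edge.

Three stools sit around the table at the −y, −x, +x sides. The chair is on top of the table, centred.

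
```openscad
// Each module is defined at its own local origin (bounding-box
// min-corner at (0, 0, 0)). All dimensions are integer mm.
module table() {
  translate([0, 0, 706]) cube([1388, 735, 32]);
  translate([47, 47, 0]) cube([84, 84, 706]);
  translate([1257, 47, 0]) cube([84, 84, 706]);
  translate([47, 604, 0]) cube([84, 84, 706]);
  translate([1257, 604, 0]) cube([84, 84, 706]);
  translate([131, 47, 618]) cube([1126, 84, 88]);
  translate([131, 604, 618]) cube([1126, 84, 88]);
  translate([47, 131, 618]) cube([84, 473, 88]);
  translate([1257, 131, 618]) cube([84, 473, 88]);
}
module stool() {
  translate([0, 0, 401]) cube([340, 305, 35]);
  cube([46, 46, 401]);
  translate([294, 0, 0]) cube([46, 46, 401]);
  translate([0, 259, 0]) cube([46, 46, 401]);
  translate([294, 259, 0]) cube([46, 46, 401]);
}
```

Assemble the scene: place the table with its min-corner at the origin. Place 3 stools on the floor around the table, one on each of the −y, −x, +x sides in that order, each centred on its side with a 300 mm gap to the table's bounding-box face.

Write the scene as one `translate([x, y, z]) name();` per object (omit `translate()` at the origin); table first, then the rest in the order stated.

table();
translate([524, -605, 0]) stool();
translate([-640, 215, 0]) stool();
translate([1688, 215, 0]) stool();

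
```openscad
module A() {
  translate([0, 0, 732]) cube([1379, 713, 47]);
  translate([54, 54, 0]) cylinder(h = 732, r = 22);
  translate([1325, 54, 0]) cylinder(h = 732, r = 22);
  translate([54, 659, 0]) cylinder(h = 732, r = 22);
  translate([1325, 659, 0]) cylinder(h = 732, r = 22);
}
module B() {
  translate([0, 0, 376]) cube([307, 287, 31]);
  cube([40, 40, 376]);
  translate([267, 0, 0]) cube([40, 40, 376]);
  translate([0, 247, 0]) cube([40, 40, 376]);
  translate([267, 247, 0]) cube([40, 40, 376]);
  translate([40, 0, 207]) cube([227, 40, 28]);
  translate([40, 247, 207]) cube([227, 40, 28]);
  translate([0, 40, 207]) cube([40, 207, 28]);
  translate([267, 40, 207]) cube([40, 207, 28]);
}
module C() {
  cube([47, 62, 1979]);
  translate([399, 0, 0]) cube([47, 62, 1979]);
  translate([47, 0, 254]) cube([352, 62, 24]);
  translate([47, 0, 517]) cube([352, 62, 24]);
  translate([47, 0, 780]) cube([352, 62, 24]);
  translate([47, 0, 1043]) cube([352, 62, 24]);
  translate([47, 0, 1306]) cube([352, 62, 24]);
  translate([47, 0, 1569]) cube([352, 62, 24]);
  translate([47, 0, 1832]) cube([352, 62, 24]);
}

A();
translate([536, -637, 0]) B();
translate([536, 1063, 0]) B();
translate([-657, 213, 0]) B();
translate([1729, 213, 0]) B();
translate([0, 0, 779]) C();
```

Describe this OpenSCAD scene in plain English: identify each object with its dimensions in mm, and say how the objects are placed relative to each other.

A is a table with a 1379×713 mm rectangular top, 47 mm thick, top surface at z = 779 mm, supported by four round legs of 44 mm diameter, each leg's bounding box inset 32 mm from the nearest pair of top edges, running from the floor.

B is a four-legged stool. The seat is 307×287 mm, 31 mm thick, top at z = 407 mm. It stands on four square legs, each 40×40 mm in cross-section, from z = 0 to the seat underside, each flush with a corner of the seat. Four stretchers, 40 mm wide and 28 mm tall, connect adjacent legs with their undersides at z = 207 mm, each running between the inner faces of the legs it joins and aligned with the legs' outer faces on the other axis.

C is a wooden ladder with two side rails of 47×62 mm section and 1979 mm height, set 446 mm apart overall. Between them run 7 rectangular rungs (62 mm deep, 24 mm thick), front faces flush with the rails' −y face. The bottom of the first rung is 254 mm above the floor and each subsequent rung is 263 mm higher than the one below.

Four stools sit around the table at the −y, +y, −x, +x sides. The ladder is on top of the table.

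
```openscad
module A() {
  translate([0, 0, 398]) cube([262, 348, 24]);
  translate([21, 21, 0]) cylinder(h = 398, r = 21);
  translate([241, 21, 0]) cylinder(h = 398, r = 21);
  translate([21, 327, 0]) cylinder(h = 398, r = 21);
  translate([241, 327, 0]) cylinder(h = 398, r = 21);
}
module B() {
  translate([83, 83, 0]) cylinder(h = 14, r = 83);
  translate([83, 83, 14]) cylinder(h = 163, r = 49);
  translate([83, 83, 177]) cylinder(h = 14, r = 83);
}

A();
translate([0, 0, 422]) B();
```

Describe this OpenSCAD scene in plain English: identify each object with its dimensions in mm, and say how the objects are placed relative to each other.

A is a four-legged stool. The seat is 262×348 mm, 24 mm thick, top at z = 422 mm. It stands on four round legs, each 42 mm in diameter, from z = 0 to the seat underside, each leg's axis is inset half a diameter from the nearest pair of seat edges (so the leg's bounding box is flush with the corner).

B is a spool: two coaxial disc flanges of radius 83 mm and thickness 14 mm, joined by a core cylinder of radius 49 mm and height 163 mm. The lower flange rests on z = 0 and the three cylinders share a vertical axis.

The spool is on top of the stool.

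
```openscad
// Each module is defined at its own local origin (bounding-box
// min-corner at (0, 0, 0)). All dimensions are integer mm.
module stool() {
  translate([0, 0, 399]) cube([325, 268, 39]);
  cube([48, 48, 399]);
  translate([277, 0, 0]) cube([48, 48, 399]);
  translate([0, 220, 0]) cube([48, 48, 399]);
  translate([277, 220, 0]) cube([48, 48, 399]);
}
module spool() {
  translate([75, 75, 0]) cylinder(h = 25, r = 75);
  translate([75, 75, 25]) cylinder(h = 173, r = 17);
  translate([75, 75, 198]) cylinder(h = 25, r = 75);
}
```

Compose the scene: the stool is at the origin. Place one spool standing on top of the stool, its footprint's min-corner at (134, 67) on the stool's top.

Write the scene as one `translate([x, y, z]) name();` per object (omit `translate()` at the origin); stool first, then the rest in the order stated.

stool();
translate([134, 67, 438]) spool();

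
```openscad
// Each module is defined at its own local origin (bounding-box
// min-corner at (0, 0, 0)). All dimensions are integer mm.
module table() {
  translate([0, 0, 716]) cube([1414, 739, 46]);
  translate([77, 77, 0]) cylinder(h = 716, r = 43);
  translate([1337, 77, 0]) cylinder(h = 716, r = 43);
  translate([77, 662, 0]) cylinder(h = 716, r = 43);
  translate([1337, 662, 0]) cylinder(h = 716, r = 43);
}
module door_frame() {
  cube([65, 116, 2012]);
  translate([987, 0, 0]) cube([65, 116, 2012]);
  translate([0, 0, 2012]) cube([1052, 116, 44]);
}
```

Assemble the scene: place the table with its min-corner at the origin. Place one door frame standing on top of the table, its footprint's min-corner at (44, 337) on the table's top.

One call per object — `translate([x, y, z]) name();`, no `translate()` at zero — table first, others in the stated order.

table();
translate([44, 337, 762]) door_frame();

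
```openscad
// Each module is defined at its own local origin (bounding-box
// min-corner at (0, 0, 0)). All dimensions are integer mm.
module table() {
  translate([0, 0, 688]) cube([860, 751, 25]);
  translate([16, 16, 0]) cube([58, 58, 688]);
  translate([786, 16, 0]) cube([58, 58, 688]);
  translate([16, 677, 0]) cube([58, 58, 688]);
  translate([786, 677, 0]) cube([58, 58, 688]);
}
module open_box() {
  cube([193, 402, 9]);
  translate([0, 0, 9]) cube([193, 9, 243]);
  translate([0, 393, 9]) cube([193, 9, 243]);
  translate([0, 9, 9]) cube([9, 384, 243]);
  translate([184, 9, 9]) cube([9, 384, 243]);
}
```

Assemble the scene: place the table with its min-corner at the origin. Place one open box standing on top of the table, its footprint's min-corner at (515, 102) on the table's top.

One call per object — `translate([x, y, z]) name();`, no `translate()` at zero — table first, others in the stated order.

table();
translate([515, 102, 713]) open_box();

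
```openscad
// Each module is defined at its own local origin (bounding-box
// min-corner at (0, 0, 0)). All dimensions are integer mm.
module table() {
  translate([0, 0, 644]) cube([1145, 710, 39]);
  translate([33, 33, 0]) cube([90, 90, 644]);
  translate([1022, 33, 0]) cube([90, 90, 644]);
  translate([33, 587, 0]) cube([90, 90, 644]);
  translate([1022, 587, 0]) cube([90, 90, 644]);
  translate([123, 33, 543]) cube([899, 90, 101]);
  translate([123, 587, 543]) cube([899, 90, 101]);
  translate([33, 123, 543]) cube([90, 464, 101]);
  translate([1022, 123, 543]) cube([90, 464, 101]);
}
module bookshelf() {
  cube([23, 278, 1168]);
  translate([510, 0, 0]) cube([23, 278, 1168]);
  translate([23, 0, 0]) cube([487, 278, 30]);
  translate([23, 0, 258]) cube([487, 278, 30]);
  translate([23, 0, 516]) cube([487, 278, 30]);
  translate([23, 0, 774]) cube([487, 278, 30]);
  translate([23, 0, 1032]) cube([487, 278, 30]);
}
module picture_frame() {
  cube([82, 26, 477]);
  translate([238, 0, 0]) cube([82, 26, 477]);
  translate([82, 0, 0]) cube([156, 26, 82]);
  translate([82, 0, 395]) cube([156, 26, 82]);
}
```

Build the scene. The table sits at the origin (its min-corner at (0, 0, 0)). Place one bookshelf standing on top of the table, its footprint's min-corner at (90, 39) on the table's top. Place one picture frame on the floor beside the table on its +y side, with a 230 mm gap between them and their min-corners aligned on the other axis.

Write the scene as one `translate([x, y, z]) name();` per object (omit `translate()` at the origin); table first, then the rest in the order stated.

table();
translate([90, 39, 683]) bookshelf();
translate([0, 940, 0]) picture_frame();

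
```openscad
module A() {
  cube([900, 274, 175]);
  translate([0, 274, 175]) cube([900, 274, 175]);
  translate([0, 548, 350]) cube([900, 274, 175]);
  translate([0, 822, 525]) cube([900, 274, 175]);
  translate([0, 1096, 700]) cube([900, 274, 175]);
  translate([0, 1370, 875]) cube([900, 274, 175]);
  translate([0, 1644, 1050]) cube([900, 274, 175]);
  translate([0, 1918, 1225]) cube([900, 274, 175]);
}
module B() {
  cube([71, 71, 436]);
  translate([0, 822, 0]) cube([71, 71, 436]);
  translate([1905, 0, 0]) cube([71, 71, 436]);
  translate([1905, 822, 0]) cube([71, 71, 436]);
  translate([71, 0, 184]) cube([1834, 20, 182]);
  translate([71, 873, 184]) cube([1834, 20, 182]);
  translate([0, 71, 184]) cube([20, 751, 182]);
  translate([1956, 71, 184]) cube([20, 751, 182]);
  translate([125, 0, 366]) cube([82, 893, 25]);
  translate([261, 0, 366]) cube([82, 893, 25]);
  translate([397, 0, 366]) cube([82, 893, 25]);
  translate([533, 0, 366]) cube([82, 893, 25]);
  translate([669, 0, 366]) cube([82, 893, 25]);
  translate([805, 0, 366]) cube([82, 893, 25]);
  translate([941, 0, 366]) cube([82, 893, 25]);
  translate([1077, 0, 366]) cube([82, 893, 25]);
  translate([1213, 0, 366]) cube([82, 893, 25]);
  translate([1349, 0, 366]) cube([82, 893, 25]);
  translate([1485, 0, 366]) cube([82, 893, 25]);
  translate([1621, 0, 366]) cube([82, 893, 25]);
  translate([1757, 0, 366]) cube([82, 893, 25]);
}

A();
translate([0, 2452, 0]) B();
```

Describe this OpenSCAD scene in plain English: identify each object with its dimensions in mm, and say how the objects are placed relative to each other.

A is a straight staircase of 8 solid steps. Each step is 900 mm wide (x), 274 mm deep (y, the going) and 175 mm tall (the rise). The first step rests on the floor; each subsequent step sits one going further in +y and one rise higher in +z, directly behind and above the previous step with no overlap.

B is a bed frame 1976 mm long (x) by 893 mm wide (y). Four 71×71 mm corner posts, 436 mm tall, at the corners of the footprint. Four rails of 20 mm thickness and 182 mm height run between adjacent posts with their undersides at z = 184 mm, their outer faces flush with the outside of the frame (the two x-running rails run between the posts' inner faces; the two y-running rails run between the posts' inner faces). 13 slats, each 82 mm wide (x) and 25 mm thick, lie across the top of the two x-running rails, running the full 893 mm width of the frame in y; the slats are evenly spaced along x between the inner faces of the end posts with equal gaps (rounded down to the nearest mm) at the −x end and between each pair — any rounding remainder accumulates at the +x end.

The bed frame is on the floor beside the staircase on its +y side.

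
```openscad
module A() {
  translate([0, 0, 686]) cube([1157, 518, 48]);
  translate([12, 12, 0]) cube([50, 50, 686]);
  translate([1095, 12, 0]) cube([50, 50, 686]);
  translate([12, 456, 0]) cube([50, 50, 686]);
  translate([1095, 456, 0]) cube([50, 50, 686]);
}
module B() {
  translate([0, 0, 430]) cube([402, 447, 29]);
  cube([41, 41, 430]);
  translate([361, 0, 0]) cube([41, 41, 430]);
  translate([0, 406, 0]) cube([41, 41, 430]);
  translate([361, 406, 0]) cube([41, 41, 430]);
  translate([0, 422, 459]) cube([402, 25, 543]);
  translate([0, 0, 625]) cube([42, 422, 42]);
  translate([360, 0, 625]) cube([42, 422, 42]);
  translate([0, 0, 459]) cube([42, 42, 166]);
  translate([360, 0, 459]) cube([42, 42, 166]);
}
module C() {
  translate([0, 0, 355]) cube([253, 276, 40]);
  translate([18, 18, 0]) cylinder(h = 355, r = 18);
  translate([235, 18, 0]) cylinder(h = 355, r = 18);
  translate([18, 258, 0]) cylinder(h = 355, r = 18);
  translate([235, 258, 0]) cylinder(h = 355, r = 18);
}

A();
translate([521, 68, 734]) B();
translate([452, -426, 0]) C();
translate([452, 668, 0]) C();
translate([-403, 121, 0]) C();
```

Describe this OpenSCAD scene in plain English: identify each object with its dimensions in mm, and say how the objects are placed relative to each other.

A is a table with a 1157×518 mm rectangular top, 48 mm thick, top surface at z = 734 mm, supported by four 50×50 mm square legs, each inset 12 mm from the nearest pair of top edges, running from the floor.

B is a chair: 402×447 mm seat, 29 mm thick, top at z = 459 mm, on four 41 mm square corner legs flush with the seat edges. A 25 mm thick backrest slab spans the full seat width, extending 543 mm above the seat top, its back face flush with the seat's +y edge. Two armrests of 42×42 mm section run along each side from the seat's front edge to the front of the backrest, top faces 208 mm above the seat top and outer faces flush with the seat's x-edges; a 42×42 mm post under the front of each armrest stands on the seat at the front corner.

C is a four-legged stool. The seat is a 253×276×40 mm slab whose top surface is at z = 395 mm; four round legs, each 36 mm in diameter, run from the floor (z = 0) to the underside of the seat, each leg's axis is inset half a diameter from the nearest pair of seat edges (so the leg's bounding box is flush with the corner).

The chair is on top of the table. Three stools sit around the table at the −y, +y, −x sides.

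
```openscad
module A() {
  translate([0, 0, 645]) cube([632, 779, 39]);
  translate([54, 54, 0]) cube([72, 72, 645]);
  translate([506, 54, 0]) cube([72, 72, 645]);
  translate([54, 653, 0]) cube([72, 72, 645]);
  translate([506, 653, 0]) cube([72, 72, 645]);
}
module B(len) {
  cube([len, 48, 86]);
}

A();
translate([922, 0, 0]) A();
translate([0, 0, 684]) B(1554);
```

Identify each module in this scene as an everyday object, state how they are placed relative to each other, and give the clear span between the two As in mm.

Second table starts at x = 922; first ends at x = 632; clear span = 922 − 632 = 290 mm.

A is a table. B is a beam. A beam spans the tops of two tables. The clear span between the two tables is 290 mm.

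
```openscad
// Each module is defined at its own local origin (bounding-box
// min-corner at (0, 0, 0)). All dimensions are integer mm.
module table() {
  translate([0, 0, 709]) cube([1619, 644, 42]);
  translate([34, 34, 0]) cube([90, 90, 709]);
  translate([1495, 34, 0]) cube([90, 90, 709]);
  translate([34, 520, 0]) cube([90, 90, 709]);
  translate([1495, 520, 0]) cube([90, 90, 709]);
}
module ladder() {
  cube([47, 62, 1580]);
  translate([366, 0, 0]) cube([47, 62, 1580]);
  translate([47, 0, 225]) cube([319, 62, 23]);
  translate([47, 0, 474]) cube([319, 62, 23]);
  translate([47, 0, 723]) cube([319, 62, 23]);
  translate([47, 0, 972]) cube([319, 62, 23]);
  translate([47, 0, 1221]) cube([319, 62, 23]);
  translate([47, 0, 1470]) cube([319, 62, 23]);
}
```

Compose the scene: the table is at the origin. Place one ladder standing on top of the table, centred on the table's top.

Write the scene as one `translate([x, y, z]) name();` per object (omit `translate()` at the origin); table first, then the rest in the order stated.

table();
translate([603, 291, 751]) ladder();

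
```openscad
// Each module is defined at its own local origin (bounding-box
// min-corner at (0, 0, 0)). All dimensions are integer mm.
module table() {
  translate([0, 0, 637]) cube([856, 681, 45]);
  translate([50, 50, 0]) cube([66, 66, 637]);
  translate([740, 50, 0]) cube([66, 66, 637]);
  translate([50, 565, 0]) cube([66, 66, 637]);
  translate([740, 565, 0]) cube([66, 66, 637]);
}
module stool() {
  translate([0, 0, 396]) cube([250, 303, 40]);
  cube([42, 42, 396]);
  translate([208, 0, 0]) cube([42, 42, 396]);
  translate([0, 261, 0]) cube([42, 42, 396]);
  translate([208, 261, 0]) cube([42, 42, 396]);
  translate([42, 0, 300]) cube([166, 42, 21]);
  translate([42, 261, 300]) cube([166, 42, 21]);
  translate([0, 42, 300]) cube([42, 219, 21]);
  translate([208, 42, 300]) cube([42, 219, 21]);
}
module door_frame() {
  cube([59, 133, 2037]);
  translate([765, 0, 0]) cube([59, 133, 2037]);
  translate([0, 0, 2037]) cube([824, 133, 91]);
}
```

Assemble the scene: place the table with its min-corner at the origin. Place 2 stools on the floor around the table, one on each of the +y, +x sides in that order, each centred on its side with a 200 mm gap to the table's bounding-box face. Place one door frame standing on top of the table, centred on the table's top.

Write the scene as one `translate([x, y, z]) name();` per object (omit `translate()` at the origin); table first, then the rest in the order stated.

table();
translate([303, 881, 0]) stool();
translate([1056, 189, 0]) stool();
translate([16, 274, 682]) door_frame();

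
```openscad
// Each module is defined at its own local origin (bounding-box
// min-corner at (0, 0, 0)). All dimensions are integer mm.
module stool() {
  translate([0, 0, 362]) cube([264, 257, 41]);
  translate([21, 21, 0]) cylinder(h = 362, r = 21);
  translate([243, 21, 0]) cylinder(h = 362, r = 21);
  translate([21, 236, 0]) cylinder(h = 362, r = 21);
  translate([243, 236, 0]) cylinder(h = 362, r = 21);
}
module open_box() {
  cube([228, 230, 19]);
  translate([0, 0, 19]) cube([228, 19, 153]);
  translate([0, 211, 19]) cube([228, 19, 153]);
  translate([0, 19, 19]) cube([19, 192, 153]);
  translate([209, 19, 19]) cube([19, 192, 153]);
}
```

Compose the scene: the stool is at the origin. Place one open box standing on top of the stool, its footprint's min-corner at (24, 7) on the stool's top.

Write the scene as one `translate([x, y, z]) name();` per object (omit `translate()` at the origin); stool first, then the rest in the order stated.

stool();
translate([24, 7, 403]) open_box();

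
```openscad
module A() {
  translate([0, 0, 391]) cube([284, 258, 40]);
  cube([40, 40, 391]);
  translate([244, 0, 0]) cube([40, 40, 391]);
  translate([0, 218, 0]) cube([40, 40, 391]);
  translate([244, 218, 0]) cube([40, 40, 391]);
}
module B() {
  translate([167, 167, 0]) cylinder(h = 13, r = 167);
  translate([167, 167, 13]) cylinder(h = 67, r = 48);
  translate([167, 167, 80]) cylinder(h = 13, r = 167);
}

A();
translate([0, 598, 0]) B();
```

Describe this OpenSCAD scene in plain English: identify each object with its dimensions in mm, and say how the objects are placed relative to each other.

A is a four-legged stool. The seat is a 284×258×40 mm slab whose top surface is at z = 431 mm; four square legs, each 40×40 mm in cross-section, run from the floor (z = 0) to the underside of the seat, each flush with a corner of the seat.

B is a spool: two coaxial disc flanges of radius 167 mm and thickness 13 mm, joined by a core cylinder of radius 48 mm and height 67 mm. The lower flange rests on z = 0 and the three cylinders share a vertical axis.

The spool is on the floor beside the stool on its +y side.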